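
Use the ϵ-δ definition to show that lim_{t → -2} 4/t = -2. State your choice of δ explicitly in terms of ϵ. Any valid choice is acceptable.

δ = min(1, (1/2)ϵ)

Let ϵ > 0. We seek δ > 0 such that 0 < |t + 2| < δ implies |4/t + 2| < ϵ.
|4/t + 2| = 4·|-2 − t|/(2·|t|) = 4|t + 2|/(2|t|).
Restrict δ ≤ 1. Then |t + 2| < 1 gives |t| > 1, so 2|t| > 2.
Then |4/t + 2| < 4|t + 2|/2, which is < ϵ when |t + 2| < (1/2)ϵ.
Take δ = min(1, (1/2)ϵ). Then 0 < |t + 2| < δ gives both |t + 2| < 1 and |t + 2| < (1/2)ϵ, so |4/t + 2| < ϵ.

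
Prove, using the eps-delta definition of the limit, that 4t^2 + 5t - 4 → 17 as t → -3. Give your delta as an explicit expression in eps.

Fix eps > 0. We want delta > 0 such that 0 < |t + 3| < delta implies |(4t^2 + 5t - 4) − 17| < eps.
(4t^2 + 5t - 4) − 17 = 4t^2 + 5t - 21 = (t + 3)(4t - 7).
So |(4t^2 + 5t - 4) − 17| = |t + 3|·|4t - 7|.
Require delta ≤ 1. Then |t + 3| < 1 gives |t| < 4, and by the triangle inequality |4t - 7| ≤ 4·4 + 7 = 23.
Hence |(4t^2 + 5t - 4) − 17| ≤ 23|t + 3| < eps provided |t + 3| < eps/23.
Choosing delta = min(1, eps/23) ensures both conditions, hence |(4t^2 + 5t - 4) − 17| < eps.

delta = min(1, eps/23)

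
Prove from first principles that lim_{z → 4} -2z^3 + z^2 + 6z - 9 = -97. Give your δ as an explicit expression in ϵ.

Let ϵ > 0 be given. We want δ > 0 such that 0 < |z − 4| < δ implies |(-2z^3 + z^2 + 6z - 9) + 97| < ϵ.
(-2z^3 + z^2 + 6z - 9) + 97 = -2z^3 + z^2 + 6z + 88 = (z − 4)(-2z^2 - 7z - 22).
So |(-2z^3 + z^2 + 6z - 9) + 97| = |z − 4|·|-2z^2 - 7z - 22|.
Require δ ≤ 1. Then |z − 4| < 1 gives |z| < 5, and by the triangle inequality |-2z^2 - 7z - 22| ≤ 2·5^2 + 7·5 + 22 = 107.
Hence |(-2z^3 + z^2 + 6z - 9) + 97| ≤ 107|z − 4| < ϵ provided |z − 4| < ϵ/107.
Choosing δ = min(1, ϵ/107) ensures both conditions, hence |(-2z^3 + z^2 + 6z - 9) + 97| < ϵ.

δ = min(1, ϵ/107)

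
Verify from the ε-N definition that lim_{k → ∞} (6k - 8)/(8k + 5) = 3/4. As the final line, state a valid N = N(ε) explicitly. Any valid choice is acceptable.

N = (47/32)/ε

Suppose ε > 0. For k ≥ 1, |(6k - 8)/(8k + 5) − (3/4)| = |-94|/(8(8k + 5)) = 94/(8(8k + 5)).
Since 8k + 5 ≥ 8k for k ≥ 1, this is ≤ 94/(8·8k) = (47/32)/k.
So |(6k - 8)/(8k + 5) − (3/4)| < ε whenever k > (47/32)/ε.
Take N = (47/32)/ε. If k > N then |(6k - 8)/(8k + 5) − (3/4)| ≤ (47/32)/k < ε.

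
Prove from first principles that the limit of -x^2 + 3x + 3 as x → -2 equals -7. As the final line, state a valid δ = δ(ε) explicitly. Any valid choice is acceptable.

δ = min(2, ε/9)

Let ε > 0 be given. We want δ > 0 such that 0 < |x + 2| < δ implies |(-x^2 + 3x + 3) + 7| < ε.
(-x^2 + 3x + 3) + 7 = -x^2 + 3x + 10 = (x + 2)(-x + 5).
So |(-x^2 + 3x + 3) + 7| = |x + 2|·|-x + 5|.
Require δ ≤ 2. Then |x + 2| < 2 gives |x| < 4, and by the triangle inequality |-x + 5| ≤ 4 + 5 = 9.
Hence |(-x^2 + 3x + 3) + 7| ≤ 9|x + 2| < ε provided |x + 2| < ε/9.
Choosing δ = min(2, ε/9) ensures both conditions, hence |(-x^2 + 3x + 3) + 7| < ε.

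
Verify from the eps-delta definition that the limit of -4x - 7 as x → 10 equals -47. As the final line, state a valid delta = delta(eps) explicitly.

delta = eps/4

Let eps > 0 be given. We need delta > 0 so that 0 < |x − 10| < delta implies |(-4x - 7) + 47| < eps.
Since (-4x - 7) + 47 = -4(x − 10), we have |(-4x - 7) + 47| = 4|x − 10|.
Thus it suffices that |x − 10| < eps/4.
Take delta = eps/4. If 0 < |x − 10| < delta then |(-4x - 7) + 47| = 4|x − 10| < 4·(eps/4) = eps.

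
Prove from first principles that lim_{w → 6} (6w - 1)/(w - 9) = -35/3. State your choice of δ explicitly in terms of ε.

Let ε > 0 be given. We want δ > 0 with 0 < |w − 6| < δ ⇒ |(6w - 1)/(w - 9) + 35/3| < ε.
Combining over a common denominator, (6w - 1)/(w - 9) + 35/3 = [(6w - 1)·(-3) − 35·(w - 9)] / [(-3)·(w - 9)] = -53(w − 6) / ((-3)(w - 9)).
So |(6w - 1)/(w - 9) + 35/3| = 53|w − 6| / (3·|w − 9|).
Restrict δ ≤ 3/2. Then |w − 6| < 3/2 gives |w − 9| = |(w − 6) + (-3)| ≥ 3 − 3/2 = 3/2.
Hence |(6w - 1)/(w - 9) + 35/3| < 53|w − 6|/(3·(3/2)) = (106/9)|w − 6|, which is < ε once |w − 6| < (9/106)ε.
Take δ = min(3/2, (9/106)ε). Then 0 < |w − 6| < δ forces both bounds, so |(6w - 1)/(w - 9) + 35/3| < ε.

δ = min(3/2, (9/106)ε)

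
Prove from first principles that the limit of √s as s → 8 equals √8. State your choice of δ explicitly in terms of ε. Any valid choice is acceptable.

δ = min(8, √8·ε)

Let ε > 0 be given. We want δ > 0 such that 0 < |s − 8| < δ implies |√s − √8| < ε.
Rationalise: √s − √8 = (s − 8)/(√s + √8), so |√s − √8| = |s − 8|/(√s + √8).
Restrict δ ≤ 8 so that |s − 8| < 8 forces s > 0, and then √s + √8 > √8.
Hence |√s − √8| < |s − 8|/√8, which is < ε once |s − 8| < √8·ε.
Take δ = min(8, √8·ε). If 0 < |s − 8| < δ then s > 0 and |√s − √8| < |s − 8|/√8 < ε.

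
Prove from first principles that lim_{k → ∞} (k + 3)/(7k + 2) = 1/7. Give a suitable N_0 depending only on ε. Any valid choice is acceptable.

Let ε > 0. For k ≥ 1, |(k + 3)/(7k + 2) − (1/7)| = |19|/(7(7k + 2)) = 19/(7(7k + 2)).
Since 7k + 2 ≥ 7k for k ≥ 1, this is ≤ 19/(7·7k) = (19/49)/k.
So |(k + 3)/(7k + 2) − (1/7)| < ε whenever k > (19/49)/ε.
Take N_0 = (19/49)/ε. If k > N_0 then |(k + 3)/(7k + 2) − (1/7)| ≤ (19/49)/k < ε.

N_0 = (19/49)/ε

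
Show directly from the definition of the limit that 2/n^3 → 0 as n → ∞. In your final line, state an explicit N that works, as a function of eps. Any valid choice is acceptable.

Fix eps > 0. For n ≥ 1, |2/n^3 − 0| = 2/n^3.
2/n^3 < eps ⇔ n^3 > 2/eps ⇔ n > (2/eps)^{1/3}.
Take N = (2/eps)^{1/3}. Then n > N implies 2/n^3 < eps.

N = (2/eps)^{1/3}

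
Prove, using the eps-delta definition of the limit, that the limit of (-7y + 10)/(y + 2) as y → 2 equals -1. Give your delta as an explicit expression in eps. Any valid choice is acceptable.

Fix eps > 0. We want delta > 0 with 0 < |y − 2| < delta ⇒ |(-7y + 10)/(y + 2) + 1| < eps.
Combining over a common denominator, (-7y + 10)/(y + 2) + 1 = [(-7y + 10)·4 − (-4)·(y + 2)] / [4·(y + 2)] = -24(y − 2) / (4(y + 2)).
So |(-7y + 10)/(y + 2) + 1| = 24|y − 2| / (4·|y + 2|).
Require delta ≤ 2, so |y + 2| ≥ |4| − |y − 2| > 4 − 2 = 2.
Hence |(-7y + 10)/(y + 2) + 1| < 24|y − 2|/(4·2) = 3|y − 2|, which is < eps once |y − 2| < (1/3)eps.
Take delta = min(2, (1/3)eps). Then 0 < |y − 2| < delta forces both bounds, so |(-7y + 10)/(y + 2) + 1| < eps.

delta = min(2, (1/3)eps)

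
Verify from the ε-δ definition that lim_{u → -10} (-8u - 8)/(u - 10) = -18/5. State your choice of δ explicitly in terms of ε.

δ = min(10, (25/11)ε)

Let ε > 0. We want δ > 0 with 0 < |u + 10| < δ ⇒ |(-8u - 8)/(u - 10) + 18/5| < ε.
Combining over a common denominator, (-8u - 8)/(u - 10) + 18/5 = [(-8u - 8)·(-20) − 72·(u - 10)] / [(-20)·(u - 10)] = 88(u + 10) / ((-20)(u - 10)).
So |(-8u - 8)/(u - 10) + 18/5| = 88|u + 10| / (20·|u − 10|).
Restrict δ ≤ 10. Then |u + 10| < 10 gives |u − 10| = |(u + 10) + (-20)| ≥ 20 − 10 = 10.
Hence |(-8u - 8)/(u - 10) + 18/5| < 88|u + 10|/(20·10) = (11/25)|u + 10|, which is < ε once |u + 10| < (25/11)ε.
Take δ = min(10, (25/11)ε). Then 0 < |u + 10| < δ forces both bounds, so |(-8u - 8)/(u - 10) + 18/5| < ε.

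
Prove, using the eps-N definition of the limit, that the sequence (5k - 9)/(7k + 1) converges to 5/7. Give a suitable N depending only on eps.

Fix eps > 0. For k ≥ 1, |(5k - 9)/(7k + 1) − (5/7)| = |-68|/(7(7k + 1)) = 68/(7(7k + 1)).
Since 7k + 1 ≥ 7k for k ≥ 1, this is ≤ 68/(7·7k) = (68/49)/k.
So |(5k - 9)/(7k + 1) − (5/7)| < eps whenever k > (68/49)/eps.
Take N = (68/49)/eps. If k > N then |(5k - 9)/(7k + 1) − (5/7)| ≤ (68/49)/k < eps.

N = (68/49)/eps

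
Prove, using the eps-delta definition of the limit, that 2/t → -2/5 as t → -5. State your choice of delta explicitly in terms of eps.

Fix eps > 0. We seek delta > 0 such that 0 < |t + 5| < delta implies |2/t + 2/5| < eps.
|2/t + 2/5| = 2·|-5 − t|/(5·|t|) = 2|t + 5|/(5|t|).
Require delta ≤ 5/2 so that |t| > 5 − 5/2 = 5/2, hence 5|t| > 25/2.
Then |2/t + 2/5| < 2|t + 5|/(25/2), which is < eps when |t + 5| < (25/4)eps.
Take delta = min(5/2, (25/4)eps). Then 0 < |t + 5| < delta gives both |t + 5| < 5/2 and |t + 5| < (25/4)eps, so |2/t + 2/5| < eps.

delta = min(5/2, (25/4)eps)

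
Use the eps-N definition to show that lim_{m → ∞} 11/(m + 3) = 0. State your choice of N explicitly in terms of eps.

N = 11/eps

Suppose eps > 0. For m ≥ 1, |11/(m + 3) − 0| = 11/(m + 3) ≤ 11/m.
We need 11/m < eps, i.e. m > 11/eps.
Take N = 11/eps. If m > N then |11/(m + 3)| ≤ 11/m < eps.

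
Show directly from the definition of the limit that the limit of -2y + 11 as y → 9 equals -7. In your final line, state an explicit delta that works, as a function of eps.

delta = eps/2

Suppose eps > 0. We need delta > 0 so that 0 < |y − 9| < delta implies |(-2y + 11) + 7| < eps.
Since (-2y + 11) + 7 = -2(y − 9), we have |(-2y + 11) + 7| = 2|y − 9|.
So 2|y − 9| < eps exactly when |y − 9| < eps/2.
Take delta = eps/2. If 0 < |y − 9| < delta then |(-2y + 11) + 7| = 2|y − 9| < 2·(eps/2) = eps.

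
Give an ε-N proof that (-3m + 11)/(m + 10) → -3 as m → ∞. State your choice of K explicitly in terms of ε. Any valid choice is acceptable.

K = 41/ε

Fix ε > 0. For m ≥ 1, |(-3m + 11)/(m + 10) + 3| = |41|/((m + 10)) = 41/((m + 10)).
Since m + 10 ≥ m for m ≥ 1, this is ≤ 41/(m) = 41/m.
So |(-3m + 11)/(m + 10) + 3| < ε whenever m > 41/ε.
Take K = 41/ε. If m > K then |(-3m + 11)/(m + 10) + 3| ≤ 41/m < ε.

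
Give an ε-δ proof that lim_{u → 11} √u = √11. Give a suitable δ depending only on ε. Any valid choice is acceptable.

Fix ε > 0. We want δ > 0 such that 0 < |u − 11| < δ implies |√u − √11| < ε.
Rationalise: √u − √11 = (u − 11)/(√u + √11), so |√u − √11| = |u − 11|/(√u + √11).
Restrict δ ≤ 11 so that |u − 11| < 11 forces u > 0, and then √u + √11 > √11.
Hence |√u − √11| < |u − 11|/√11, which is < ε once |u − 11| < √11·ε.
Take δ = min(11, √11·ε). If 0 < |u − 11| < δ then u > 0 and |√u − √11| < |u − 11|/√11 < ε.

δ = min(11, √11·ε)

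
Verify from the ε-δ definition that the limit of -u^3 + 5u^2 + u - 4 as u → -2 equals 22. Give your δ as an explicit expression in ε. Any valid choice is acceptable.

Let ε > 0. We want δ > 0 such that 0 < |u + 2| < δ implies |(-u^3 + 5u^2 + u - 4) − 22| < ε.
(-u^3 + 5u^2 + u - 4) − 22 = -u^3 + 5u^2 + u - 26 = (u + 2)(-u^2 + 7u - 13).
So |(-u^3 + 5u^2 + u - 4) − 22| = |u + 2|·|-u^2 + 7u - 13|.
Require δ ≤ 2. Then |u + 2| < 2 gives |u| < 4, and by the triangle inequality |-u^2 + 7u - 13| ≤ 4^2 + 7·4 + 13 = 57.
Hence |(-u^3 + 5u^2 + u - 4) − 22| ≤ 57|u + 2| < ε provided |u + 2| < ε/57.
Take δ = min(2, ε/57). Then 0 < |u + 2| < δ gives both |u + 2| < 2 and |u + 2| < ε/57, so |(-u^3 + 5u^2 + u - 4) − 22| < ε.

δ = min(2, ε/57)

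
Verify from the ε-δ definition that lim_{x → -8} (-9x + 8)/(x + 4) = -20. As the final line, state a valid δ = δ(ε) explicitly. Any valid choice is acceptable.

Suppose ε > 0. We want δ > 0 with 0 < |x + 8| < δ ⇒ |(-9x + 8)/(x + 4) + 20| < ε.
Combining over a common denominator, (-9x + 8)/(x + 4) + 20 = [(-9x + 8)·(-4) − 80·(x + 4)] / [(-4)·(x + 4)] = -44(x + 8) / ((-4)(x + 4)).
So |(-9x + 8)/(x + 4) + 20| = 44|x + 8| / (4·|x + 4|).
Restrict δ ≤ 2. Then |x + 8| < 2 gives |x + 4| = |(x + 8) + (-4)| ≥ 4 − 2 = 2.
Hence |(-9x + 8)/(x + 4) + 20| < 44|x + 8|/(4·2) = (11/2)|x + 8|, which is < ε once |x + 8| < (2/11)ε.
Take δ = min(2, (2/11)ε). Then 0 < |x + 8| < δ forces both bounds, so |(-9x + 8)/(x + 4) + 20| < ε.

δ = min(2, (2/11)ε)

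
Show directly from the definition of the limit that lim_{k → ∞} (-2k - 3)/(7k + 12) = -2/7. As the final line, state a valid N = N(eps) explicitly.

N = (3/49)/eps

Let eps > 0 be given. For k ≥ 1, |(-2k - 3)/(7k + 12) + 2/7| = |3|/(7(7k + 12)) = 3/(7(7k + 12)).
Since 7k + 12 ≥ 7k for k ≥ 1, this is ≤ 3/(7·7k) = (3/49)/k.
So |(-2k - 3)/(7k + 12) + 2/7| < eps whenever k > (3/49)/eps.
Take N = (3/49)/eps. If k > N then |(-2k - 3)/(7k + 12) + 2/7| ≤ (3/49)/k < eps.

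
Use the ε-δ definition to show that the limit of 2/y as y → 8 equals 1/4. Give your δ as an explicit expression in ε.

δ = min(4, 16ε)

Fix ε > 0. We seek δ > 0 such that 0 < |y − 8| < δ implies |2/y − (1/4)| < ε.
|2/y − (1/4)| = 2·|8 − y|/(8·|y|) = 2|y − 8|/(8|y|).
Restrict δ ≤ 4. Then |y − 8| < 4 gives |y| > 4, so 8|y| > 32.
Then |2/y − (1/4)| < 2|y − 8|/32, which is < ε when |y − 8| < 16ε.
Take δ = min(4, 16ε). Then 0 < |y − 8| < δ gives both |y − 8| < 4 and |y − 8| < 16ε, so |2/y − (1/4)| < ε.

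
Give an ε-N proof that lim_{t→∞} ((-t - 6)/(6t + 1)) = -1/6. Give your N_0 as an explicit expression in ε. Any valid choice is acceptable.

Fix ε > 0. We seek N_0 > 0 such that t > N_0 implies |(-t - 6)/(6t + 1) + 1/6| < ε.
(-t - 6)/(6t + 1) + 1/6 = (6(-t - 6) − (-1)(6t + 1)) / (6(6t + 1)) = -35/(6(6t + 1)).
For t > 0 we have 6t + 1 > 6t, so |(-t - 6)/(6t + 1) + 1/6| = 35/(6(6t + 1)) < 35/(6·6t) = (35/36)/t.
Thus |(-t - 6)/(6t + 1) + 1/6| < ε whenever t > (35/36)/ε.
Take N_0 = (35/36)/ε. If t > N_0 then |(-t - 6)/(6t + 1) + 1/6| < (35/36)/t < ε.

N_0 = (35/36)/ε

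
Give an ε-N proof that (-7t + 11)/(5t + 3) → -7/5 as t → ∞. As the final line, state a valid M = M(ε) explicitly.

M = (76/25)/ε

Suppose ε > 0. We seek M > 0 such that t > M implies |(-7t + 11)/(5t + 3) + 7/5| < ε.
(-7t + 11)/(5t + 3) + 7/5 = (5(-7t + 11) − (-7)(5t + 3)) / (5(5t + 3)) = 76/(5(5t + 3)).
For t > 0 we have 5t + 3 > 5t, so |(-7t + 11)/(5t + 3) + 7/5| = 76/(5(5t + 3)) < 76/(5·5t) = (76/25)/t.
Thus |(-7t + 11)/(5t + 3) + 7/5| < ε whenever t > (76/25)/ε.
Take M = (76/25)/ε. If t > M then |(-7t + 11)/(5t + 3) + 7/5| < (76/25)/t < ε.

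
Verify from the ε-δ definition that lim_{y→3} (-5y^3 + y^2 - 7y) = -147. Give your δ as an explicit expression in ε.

δ = min(1, ε/185)

Let ε > 0 be given. We want δ > 0 such that 0 < |y − 3| < δ implies |(-5y^3 + y^2 - 7y) + 147| < ε.
(-5y^3 + y^2 - 7y) + 147 = -5y^3 + y^2 - 7y + 147 = (y − 3)(-5y^2 - 14y - 49).
So |(-5y^3 + y^2 - 7y) + 147| = |y − 3|·|-5y^2 - 14y - 49|.
Assume first that |y − 3| < 1, so |y| < 4. Then |-5y^2 - 14y - 49| ≤ 5·4^2 + 14·4 + 49 = 185.
Hence |(-5y^3 + y^2 - 7y) + 147| ≤ 185|y − 3| < ε provided |y − 3| < ε/185.
Choosing δ = min(1, ε/185) ensures both conditions, hence |(-5y^3 + y^2 - 7y) + 147| < ε.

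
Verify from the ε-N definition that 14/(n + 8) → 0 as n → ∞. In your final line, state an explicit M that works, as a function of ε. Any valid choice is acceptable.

Let ε > 0 be given. For n ≥ 1, |14/(n + 8) − 0| = 14/(n + 8) ≤ 14/n.
We need 14/n < ε, i.e. n > 14/ε.
Take M = 14/ε. If n > M then |14/(n + 8)| ≤ 14/n < ε.

M = 14/ε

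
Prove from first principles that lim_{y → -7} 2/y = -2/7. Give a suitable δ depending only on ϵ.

Suppose ϵ > 0. We seek δ > 0 such that 0 < |y + 7| < δ implies |2/y + 2/7| < ϵ.
|2/y + 2/7| = 2·|-7 − y|/(7·|y|) = 2|y + 7|/(7|y|).
Restrict δ ≤ 7/2. Then |y + 7| < 7/2 gives |y| > 7/2, so 7|y| > 49/2.
Then |2/y + 2/7| < 2|y + 7|/(49/2), which is < ϵ when |y + 7| < (49/4)ϵ.
Take δ = min(7/2, (49/4)ϵ). Then 0 < |y + 7| < δ gives both |y + 7| < 7/2 and |y + 7| < (49/4)ϵ, so |2/y + 2/7| < ϵ.

δ = min(7/2, (49/4)ϵ)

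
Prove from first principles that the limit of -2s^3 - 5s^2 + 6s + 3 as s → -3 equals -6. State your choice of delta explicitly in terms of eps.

Let eps > 0. We want delta > 0 such that 0 < |s + 3| < delta implies |(-2s^3 - 5s^2 + 6s + 3) + 6| < eps.
(-2s^3 - 5s^2 + 6s + 3) + 6 = -2s^3 - 5s^2 + 6s + 9 = (s + 3)(-2s^2 + s + 3).
So |(-2s^3 - 5s^2 + 6s + 3) + 6| = |s + 3|·|-2s^2 + s + 3|.
Assume first that |s + 3| < 1, so |s| < 4. Then |-2s^2 + s + 3| ≤ 2·4^2 + 4 + 3 = 39.
Hence |(-2s^3 - 5s^2 + 6s + 3) + 6| ≤ 39|s + 3| < eps provided |s + 3| < eps/39.
Choosing delta = min(1, eps/39) ensures both conditions, hence |(-2s^3 - 5s^2 + 6s + 3) + 6| < eps.

delta = min(1, eps/39)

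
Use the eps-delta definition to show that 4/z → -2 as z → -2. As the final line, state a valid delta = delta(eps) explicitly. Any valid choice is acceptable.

Suppose eps > 0. We seek delta > 0 such that 0 < |z + 2| < delta implies |4/z + 2| < eps.
|4/z + 2| = 4·|-2 − z|/(2·|z|) = 4|z + 2|/(2|z|).
Require delta ≤ 1 so that |z| > 2 − 1 = 1, hence 2|z| > 2.
Then |4/z + 2| < 4|z + 2|/2, which is < eps when |z + 2| < (1/2)eps.
Take delta = min(1, (1/2)eps). Then 0 < |z + 2| < delta gives both |z + 2| < 1 and |z + 2| < (1/2)eps, so |4/z + 2| < eps.

delta = min(1, (1/2)eps)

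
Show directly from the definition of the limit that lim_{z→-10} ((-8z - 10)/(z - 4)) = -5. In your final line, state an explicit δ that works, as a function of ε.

Let ε > 0 be given. We want δ > 0 with 0 < |z + 10| < δ ⇒ |(-8z - 10)/(z - 4) + 5| < ε.
Combining over a common denominator, (-8z - 10)/(z - 4) + 5 = [(-8z - 10)·(-14) − 70·(z - 4)] / [(-14)·(z - 4)] = 42(z + 10) / ((-14)(z - 4)).
So |(-8z - 10)/(z - 4) + 5| = 42|z + 10| / (14·|z − 4|).
Restrict δ ≤ 7. Then |z + 10| < 7 gives |z − 4| = |(z + 10) + (-14)| ≥ 14 − 7 = 7.
Hence |(-8z - 10)/(z - 4) + 5| < 42|z + 10|/(14·7) = (3/7)|z + 10|, which is < ε once |z + 10| < (7/3)ε.
Take δ = min(7, (7/3)ε). Then 0 < |z + 10| < δ forces both bounds, so |(-8z - 10)/(z - 4) + 5| < ε.

δ = min(7, (7/3)ε)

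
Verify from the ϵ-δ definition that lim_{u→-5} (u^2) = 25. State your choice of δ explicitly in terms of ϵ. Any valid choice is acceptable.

Fix ϵ > 0. We seek δ > 0 with 0 < |u + 5| < δ ⇒ |u^2 − 25| < ϵ.
Factor: u^2 − 25 = (u + 5)(u - 5), so |u^2 − 25| = |u + 5|·|u - 5|.
Restrict δ ≤ 1. Then |u + 5| < 1 gives |u| < 6, so by the triangle inequality |u - 5| ≤ 6 + 5 = 11.
Hence |u^2 − 25| ≤ 11|u + 5|, which is < ϵ once |u + 5| < ϵ/11.
Take δ = min(1, ϵ/11). If 0 < |u + 5| < δ then both bounds hold and |u^2 − 25| ≤ 11|u + 5| < 11·(ϵ/11) = ϵ.

δ = min(1, ϵ/11)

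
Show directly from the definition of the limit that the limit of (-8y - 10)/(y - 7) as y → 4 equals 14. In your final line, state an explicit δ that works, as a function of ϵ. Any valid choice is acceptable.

Let ϵ > 0. We want δ > 0 with 0 < |y − 4| < δ ⇒ |(-8y - 10)/(y - 7) − 14| < ϵ.
Combining over a common denominator, (-8y - 10)/(y - 7) − 14 = [(-8y - 10)·(-3) − (-42)·(y - 7)] / [(-3)·(y - 7)] = 66(y − 4) / ((-3)(y - 7)).
So |(-8y - 10)/(y - 7) − 14| = 66|y − 4| / (3·|y − 7|).
Require δ ≤ 3/2, so |y − 7| ≥ |-3| − |y − 4| > 3 − 3/2 = 3/2.
Hence |(-8y - 10)/(y - 7) − 14| < 66|y − 4|/(3·(3/2)) = (44/3)|y − 4|, which is < ϵ once |y − 4| < (3/44)ϵ.
Take δ = min(3/2, (3/44)ϵ). Then 0 < |y − 4| < δ forces both bounds, so |(-8y - 10)/(y - 7) − 14| < ϵ.

δ = min(3/2, (3/44)ϵ)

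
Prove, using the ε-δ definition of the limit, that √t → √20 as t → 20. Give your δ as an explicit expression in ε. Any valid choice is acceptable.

δ = min(20, √20·ε)

Let ε > 0 be given. We want δ > 0 such that 0 < |t − 20| < δ implies |√t − √20| < ε.
Rationalise: √t − √20 = (t − 20)/(√t + √20), so |√t − √20| = |t − 20|/(√t + √20).
Restrict δ ≤ 20 so that |t − 20| < 20 forces t > 0, and then √t + √20 > √20.
Hence |√t − √20| < |t − 20|/√20, which is < ε once |t − 20| < √20·ε.
Take δ = min(20, √20·ε). If 0 < |t − 20| < δ then t > 0 and |√t − √20| < |t − 20|/√20 < ε.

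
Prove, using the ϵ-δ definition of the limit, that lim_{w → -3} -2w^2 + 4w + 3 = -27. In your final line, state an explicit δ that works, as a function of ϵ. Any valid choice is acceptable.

Fix ϵ > 0. We want δ > 0 such that 0 < |w + 3| < δ implies |(-2w^2 + 4w + 3) + 27| < ϵ.
(-2w^2 + 4w + 3) + 27 = -2w^2 + 4w + 30 = (w + 3)(-2w + 10).
So |(-2w^2 + 4w + 3) + 27| = |w + 3|·|-2w + 10|.
Assume first that |w + 3| < 1, so |w| < 4. Then |-2w + 10| ≤ 2·4 + 10 = 18.
Hence |(-2w^2 + 4w + 3) + 27| ≤ 18|w + 3| < ϵ provided |w + 3| < ϵ/18.
Choosing δ = min(1, ϵ/18) ensures both conditions, hence |(-2w^2 + 4w + 3) + 27| < ϵ.

δ = min(1, ϵ/18)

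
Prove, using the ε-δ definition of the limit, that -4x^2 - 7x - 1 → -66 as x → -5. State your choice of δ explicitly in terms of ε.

Suppose ε > 0. We want δ > 0 such that 0 < |x + 5| < δ implies |(-4x^2 - 7x - 1) + 66| < ε.
(-4x^2 - 7x - 1) + 66 = -4x^2 - 7x + 65 = (x + 5)(-4x + 13).
So |(-4x^2 - 7x - 1) + 66| = |x + 5|·|-4x + 13|.
Assume first that |x + 5| < 1, so |x| < 6. Then |-4x + 13| ≤ 4·6 + 13 = 37.
Hence |(-4x^2 - 7x - 1) + 66| ≤ 37|x + 5| < ε provided |x + 5| < ε/37.
Choosing δ = min(1, ε/37) ensures both conditions, hence |(-4x^2 - 7x - 1) + 66| < ε.

δ = min(1, ε/37)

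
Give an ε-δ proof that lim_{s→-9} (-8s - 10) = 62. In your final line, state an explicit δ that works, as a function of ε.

δ = ε/8

Fix ε > 0. We need δ > 0 so that 0 < |s + 9| < δ implies |(-8s - 10) − 62| < ε.
Since (-8s - 10) − 62 = -8(s + 9), we have |(-8s - 10) − 62| = 8|s + 9|.
So 8|s + 9| < ε exactly when |s + 9| < ε/8.
Choosing δ = ε/8 gives |(-8s - 10) − 62| = 8|s + 9| < ε whenever |s + 9| < δ.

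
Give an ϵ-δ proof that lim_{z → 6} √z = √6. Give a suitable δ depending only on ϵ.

Suppose ϵ > 0. We want δ > 0 such that 0 < |z − 6| < δ implies |√z − √6| < ϵ.
Multiplying by the conjugate, |√z − √6| = |z − 6|/(√z + √6).
Restrict δ ≤ 6 so that |z − 6| < 6 forces z > 0, and then √z + √6 > √6.
Hence |√z − √6| < |z − 6|/√6, which is < ϵ once |z − 6| < √6·ϵ.
Take δ = min(6, √6·ϵ). If 0 < |z − 6| < δ then z > 0 and |√z − √6| < |z − 6|/√6 < ϵ.

δ = min(6, √6·ϵ)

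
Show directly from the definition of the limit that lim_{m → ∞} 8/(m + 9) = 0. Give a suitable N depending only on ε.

Fix ε > 0. For m ≥ 1, |8/(m + 9) − 0| = 8/(m + 9) ≤ 8/m.
We need 8/m < ε, i.e. m > 8/ε.
Take N = 8/ε. If m > N then |8/(m + 9)| ≤ 8/m < ε.

N = 8/ε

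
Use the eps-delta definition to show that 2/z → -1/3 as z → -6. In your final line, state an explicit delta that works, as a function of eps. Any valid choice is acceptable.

delta = min(3, 9eps)

Let eps > 0 be given. We seek delta > 0 such that 0 < |z + 6| < delta implies |2/z + 1/3| < eps.
|2/z + 1/3| = 2·|-6 − z|/(6·|z|) = 2|z + 6|/(6|z|).
Restrict delta ≤ 3. Then |z + 6| < 3 gives |z| > 3, so 6|z| > 18.
Then |2/z + 1/3| < 2|z + 6|/18, which is < eps when |z + 6| < 9eps.
Take delta = min(3, 9eps). Then 0 < |z + 6| < delta gives both |z + 6| < 3 and |z + 6| < 9eps, so |2/z + 1/3| < eps.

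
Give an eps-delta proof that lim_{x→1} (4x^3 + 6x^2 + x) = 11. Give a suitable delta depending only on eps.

Let eps > 0. We want delta > 0 such that 0 < |x − 1| < delta implies |(4x^3 + 6x^2 + x) − 11| < eps.
(4x^3 + 6x^2 + x) − 11 = 4x^3 + 6x^2 + x - 11 = (x − 1)(4x^2 + 10x + 11).
So |(4x^3 + 6x^2 + x) − 11| = |x − 1|·|4x^2 + 10x + 11|.
Require delta ≤ 1. Then |x − 1| < 1 gives |x| < 2, and by the triangle inequality |4x^2 + 10x + 11| ≤ 4·2^2 + 10·2 + 11 = 47.
Hence |(4x^3 + 6x^2 + x) − 11| ≤ 47|x − 1| < eps provided |x − 1| < eps/47.
Choosing delta = min(1, eps/47) ensures both conditions, hence |(4x^3 + 6x^2 + x) − 11| < eps.

delta = min(1, eps/47)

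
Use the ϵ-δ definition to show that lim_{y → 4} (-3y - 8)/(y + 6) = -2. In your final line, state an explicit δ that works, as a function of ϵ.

Let ϵ > 0. We want δ > 0 with 0 < |y − 4| < δ ⇒ |(-3y - 8)/(y + 6) + 2| < ϵ.
Combining over a common denominator, (-3y - 8)/(y + 6) + 2 = [(-3y - 8)·10 − (-20)·(y + 6)] / [10·(y + 6)] = -10(y − 4) / (10(y + 6)).
So |(-3y - 8)/(y + 6) + 2| = 10|y − 4| / (10·|y + 6|).
Restrict δ ≤ 5. Then |y − 4| < 5 gives |y + 6| = |(y − 4) + 10| ≥ 10 − 5 = 5.
Hence |(-3y - 8)/(y + 6) + 2| < 10|y − 4|/(10·5) = (1/5)|y − 4|, which is < ϵ once |y − 4| < 5ϵ.
Take δ = min(5, 5ϵ). Then 0 < |y − 4| < δ forces both bounds, so |(-3y - 8)/(y + 6) + 2| < ϵ.

δ = min(5, 5ϵ)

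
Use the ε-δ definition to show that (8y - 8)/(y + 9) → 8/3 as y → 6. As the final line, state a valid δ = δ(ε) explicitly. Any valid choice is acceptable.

δ = min(15/2, (45/32)ε)

Let ε > 0. We want δ > 0 with 0 < |y − 6| < δ ⇒ |(8y - 8)/(y + 9) − (8/3)| < ε.
Combining over a common denominator, (8y - 8)/(y + 9) − (8/3) = [(8y - 8)·15 − 40·(y + 9)] / [15·(y + 9)] = 80(y − 6) / (15(y + 9)).
So |(8y - 8)/(y + 9) − (8/3)| = 80|y − 6| / (15·|y + 9|).
Restrict δ ≤ 15/2. Then |y − 6| < 15/2 gives |y + 9| = |(y − 6) + 15| ≥ 15 − 15/2 = 15/2.
Hence |(8y - 8)/(y + 9) − (8/3)| < 80|y − 6|/(15·(15/2)) = (32/45)|y − 6|, which is < ε once |y − 6| < (45/32)ε.
Take δ = min(15/2, (45/32)ε). Then 0 < |y − 6| < δ forces both bounds, so |(8y - 8)/(y + 9) − (8/3)| < ε.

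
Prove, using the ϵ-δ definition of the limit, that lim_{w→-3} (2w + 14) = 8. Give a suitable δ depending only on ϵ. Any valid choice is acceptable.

Let ϵ > 0 be given. We need δ > 0 so that 0 < |w + 3| < δ implies |(2w + 14) − 8| < ϵ.
|(2w + 14) − 8| = |2w + 6| = 2|w + 3|.
Thus it suffices that |w + 3| < ϵ/2.
Choosing δ = ϵ/2 gives |(2w + 14) − 8| = 2|w + 3| < ϵ whenever |w + 3| < δ.

δ = ϵ/2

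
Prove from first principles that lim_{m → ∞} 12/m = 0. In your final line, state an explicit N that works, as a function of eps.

N = 12/eps

Suppose eps > 0. For m ≥ 1, |12/m − 0| = 12/(m) ≤ 12/m.
We need 12/m < eps, i.e. m > 12/eps.
Take N = 12/eps. If m > N then |12/m| ≤ 12/m < eps.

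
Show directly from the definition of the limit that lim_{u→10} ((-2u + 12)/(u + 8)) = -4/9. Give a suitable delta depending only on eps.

Let eps > 0 be given. We want delta > 0 with 0 < |u − 10| < delta ⇒ |(-2u + 12)/(u + 8) + 4/9| < eps.
Combining over a common denominator, (-2u + 12)/(u + 8) + 4/9 = [(-2u + 12)·18 − (-8)·(u + 8)] / [18·(u + 8)] = -28(u − 10) / (18(u + 8)).
So |(-2u + 12)/(u + 8) + 4/9| = 28|u − 10| / (18·|u + 8|).
Require delta ≤ 9, so |u + 8| ≥ |18| − |u − 10| > 18 − 9 = 9.
Hence |(-2u + 12)/(u + 8) + 4/9| < 28|u − 10|/(18·9) = (14/81)|u − 10|, which is < eps once |u − 10| < (81/14)eps.
Take delta = min(9, (81/14)eps). Then 0 < |u − 10| < delta forces both bounds, so |(-2u + 12)/(u + 8) + 4/9| < eps.

delta = min(9, (81/14)eps)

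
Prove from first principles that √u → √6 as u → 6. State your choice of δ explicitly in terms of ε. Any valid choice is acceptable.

Let ε > 0 be given. We want δ > 0 such that 0 < |u − 6| < δ implies |√u − √6| < ε.
Rationalise: √u − √6 = (u − 6)/(√u + √6), so |√u − √6| = |u − 6|/(√u + √6).
Restrict δ ≤ 6 so that |u − 6| < 6 forces u > 0, and then √u + √6 > √6.
Hence |√u − √6| < |u − 6|/√6, which is < ε once |u − 6| < √6·ε.
Take δ = min(6, √6·ε). If 0 < |u − 6| < δ then u > 0 and |√u − √6| < |u − 6|/√6 < ε.

δ = min(6, √6·ε)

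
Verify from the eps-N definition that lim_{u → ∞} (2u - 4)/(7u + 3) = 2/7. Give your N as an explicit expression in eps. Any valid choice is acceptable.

N = (34/49)/eps

Let eps > 0 be given. We seek N > 0 such that u > N implies |(2u - 4)/(7u + 3) − (2/7)| < eps.
(2u - 4)/(7u + 3) − (2/7) = (7(2u - 4) − 2(7u + 3)) / (7(7u + 3)) = -34/(7(7u + 3)).
For u > 0 we have 7u + 3 > 7u, so |(2u - 4)/(7u + 3) − (2/7)| = 34/(7(7u + 3)) < 34/(7·7u) = (34/49)/u.
Thus |(2u - 4)/(7u + 3) − (2/7)| < eps whenever u > (34/49)/eps.
Take N = (34/49)/eps. If u > N then |(2u - 4)/(7u + 3) − (2/7)| < (34/49)/u < eps.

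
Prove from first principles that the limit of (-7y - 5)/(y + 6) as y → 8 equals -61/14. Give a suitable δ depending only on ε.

δ = min(7, (98/37)ε)

Let ε > 0. We want δ > 0 with 0 < |y − 8| < δ ⇒ |(-7y - 5)/(y + 6) + 61/14| < ε.
Combining over a common denominator, (-7y - 5)/(y + 6) + 61/14 = [(-7y - 5)·14 − (-61)·(y + 6)] / [14·(y + 6)] = -37(y − 8) / (14(y + 6)).
So |(-7y - 5)/(y + 6) + 61/14| = 37|y − 8| / (14·|y + 6|).
Restrict δ ≤ 7. Then |y − 8| < 7 gives |y + 6| = |(y − 8) + 14| ≥ 14 − 7 = 7.
Hence |(-7y - 5)/(y + 6) + 61/14| < 37|y − 8|/(14·7) = (37/98)|y − 8|, which is < ε once |y − 8| < (98/37)ε.
Take δ = min(7, (98/37)ε). Then 0 < |y − 8| < δ forces both bounds, so |(-7y - 5)/(y + 6) + 61/14| < ε.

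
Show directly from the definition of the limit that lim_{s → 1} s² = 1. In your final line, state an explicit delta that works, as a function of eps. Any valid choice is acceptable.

delta = min(2, eps/4)

Let eps > 0 be given. We seek delta > 0 with 0 < |s − 1| < delta ⇒ |s² − 1| < eps.
Factor: s² − 1 = (s − 1)(s + 1), so |s² − 1| = |s − 1|·|s + 1|.
Restrict delta ≤ 2. Then |s − 1| < 2 gives |s| < 3, so by the triangle inequality |s + 1| ≤ 3 + 1 = 4.
Hence |s² − 1| ≤ 4|s − 1|, which is < eps once |s − 1| < eps/4.
Take delta = min(2, eps/4). If 0 < |s − 1| < delta then both bounds hold and |s² − 1| ≤ 4|s − 1| < 4·(eps/4) = eps.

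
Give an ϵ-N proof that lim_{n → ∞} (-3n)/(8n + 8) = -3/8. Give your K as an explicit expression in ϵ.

K = (3/8)/ϵ

Suppose ϵ > 0. For n ≥ 1, |(-3n)/(8n + 8) + 3/8| = |24|/(8(8n + 8)) = 24/(8(8n + 8)).
Since 8n + 8 ≥ 8n for n ≥ 1, this is ≤ 24/(8·8n) = (3/8)/n.
So |(-3n)/(8n + 8) + 3/8| < ϵ whenever n > (3/8)/ϵ.
Take K = (3/8)/ϵ. If n > K then |(-3n)/(8n + 8) + 3/8| ≤ (3/8)/n < ϵ.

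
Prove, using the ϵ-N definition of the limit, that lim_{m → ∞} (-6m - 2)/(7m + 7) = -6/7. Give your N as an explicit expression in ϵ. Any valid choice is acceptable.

N = (4/7)/ϵ

Suppose ϵ > 0. For m ≥ 1, |(-6m - 2)/(7m + 7) + 6/7| = |28|/(7(7m + 7)) = 28/(7(7m + 7)).
Since 7m + 7 ≥ 7m for m ≥ 1, this is ≤ 28/(7·7m) = (4/7)/m.
So |(-6m - 2)/(7m + 7) + 6/7| < ϵ whenever m > (4/7)/ϵ.
Take N = (4/7)/ϵ. If m > N then |(-6m - 2)/(7m + 7) + 6/7| ≤ (4/7)/m < ϵ.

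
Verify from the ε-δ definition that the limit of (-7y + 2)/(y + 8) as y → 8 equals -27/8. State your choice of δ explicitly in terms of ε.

Let ε > 0 be given. We want δ > 0 with 0 < |y − 8| < δ ⇒ |(-7y + 2)/(y + 8) + 27/8| < ε.
Combining over a common denominator, (-7y + 2)/(y + 8) + 27/8 = [(-7y + 2)·16 − (-54)·(y + 8)] / [16·(y + 8)] = -58(y − 8) / (16(y + 8)).
So |(-7y + 2)/(y + 8) + 27/8| = 58|y − 8| / (16·|y + 8|).
Require δ ≤ 8, so |y + 8| ≥ |16| − |y − 8| > 16 − 8 = 8.
Hence |(-7y + 2)/(y + 8) + 27/8| < 58|y − 8|/(16·8) = (29/64)|y − 8|, which is < ε once |y − 8| < (64/29)ε.
Take δ = min(8, (64/29)ε). Then 0 < |y − 8| < δ forces both bounds, so |(-7y + 2)/(y + 8) + 27/8| < ε.

δ = min(8, (64/29)ε)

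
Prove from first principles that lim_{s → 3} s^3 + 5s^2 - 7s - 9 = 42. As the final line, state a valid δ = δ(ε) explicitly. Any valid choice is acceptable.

δ = min(1, ε/65)

Let ε > 0. We want δ > 0 such that 0 < |s − 3| < δ implies |(s^3 + 5s^2 - 7s - 9) − 42| < ε.
(s^3 + 5s^2 - 7s - 9) − 42 = s^3 + 5s^2 - 7s - 51 = (s − 3)(s^2 + 8s + 17).
So |(s^3 + 5s^2 - 7s - 9) − 42| = |s − 3|·|s^2 + 8s + 17|.
Require δ ≤ 1. Then |s − 3| < 1 gives |s| < 4, and by the triangle inequality |s^2 + 8s + 17| ≤ 4^2 + 8·4 + 17 = 65.
Hence |(s^3 + 5s^2 - 7s - 9) − 42| ≤ 65|s − 3| < ε provided |s − 3| < ε/65.
Choosing δ = min(1, ε/65) ensures both conditions, hence |(s^3 + 5s^2 - 7s - 9) − 42| < ε.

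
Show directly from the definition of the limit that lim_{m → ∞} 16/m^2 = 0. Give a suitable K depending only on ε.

Suppose ε > 0. For m ≥ 1, |16/m^2 − 0| = 16/m^2.
16/m^2 < ε ⇔ m^2 > 16/ε ⇔ m > (16/ε)^{1/2}.
Take K = (16/ε)^{1/2}. Then m > K implies 16/m^2 < ε.

K = (16/ε)^{1/2}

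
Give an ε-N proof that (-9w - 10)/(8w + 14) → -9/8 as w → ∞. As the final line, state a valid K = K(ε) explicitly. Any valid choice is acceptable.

K = (23/32)/ε

Suppose ε > 0. We seek K > 0 such that w > K implies |(-9w - 10)/(8w + 14) + 9/8| < ε.
(-9w - 10)/(8w + 14) + 9/8 = (8(-9w - 10) − (-9)(8w + 14)) / (8(8w + 14)) = 46/(8(8w + 14)).
For w > 0 we have 8w + 14 > 8w, so |(-9w - 10)/(8w + 14) + 9/8| = 46/(8(8w + 14)) < 46/(8·8w) = (23/32)/w.
Thus |(-9w - 10)/(8w + 14) + 9/8| < ε whenever w > (23/32)/ε.
Take K = (23/32)/ε. If w > K then |(-9w - 10)/(8w + 14) + 9/8| < (23/32)/w < ε.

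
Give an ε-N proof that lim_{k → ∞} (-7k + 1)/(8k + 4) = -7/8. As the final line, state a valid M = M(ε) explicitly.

M = (9/16)/ε

Let ε > 0. For k ≥ 1, |(-7k + 1)/(8k + 4) + 7/8| = |36|/(8(8k + 4)) = 36/(8(8k + 4)).
Since 8k + 4 ≥ 8k for k ≥ 1, this is ≤ 36/(8·8k) = (9/16)/k.
So |(-7k + 1)/(8k + 4) + 7/8| < ε whenever k > (9/16)/ε.
Take M = (9/16)/ε. If k > M then |(-7k + 1)/(8k + 4) + 7/8| ≤ (9/16)/k < ε.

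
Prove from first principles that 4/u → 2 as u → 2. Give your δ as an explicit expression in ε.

δ = min(1, (1/2)ε)

Let ε > 0 be given. We seek δ > 0 such that 0 < |u − 2| < δ implies |4/u − 2| < ε.
|4/u − 2| = 4·|2 − u|/(2·|u|) = 4|u − 2|/(2|u|).
Restrict δ ≤ 1. Then |u − 2| < 1 gives |u| > 1, so 2|u| > 2.
Then |4/u − 2| < 4|u − 2|/2, which is < ε when |u − 2| < (1/2)ε.
Take δ = min(1, (1/2)ε). Then 0 < |u − 2| < δ gives both |u − 2| < 1 and |u − 2| < (1/2)ε, so |4/u − 2| < ε.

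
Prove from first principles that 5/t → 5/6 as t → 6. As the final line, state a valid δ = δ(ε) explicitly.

δ = min(3, (18/5)ε)

Let ε > 0. We seek δ > 0 such that 0 < |t − 6| < δ implies |5/t − (5/6)| < ε.
|5/t − (5/6)| = 5·|6 − t|/(6·|t|) = 5|t − 6|/(6|t|).
Restrict δ ≤ 3. Then |t − 6| < 3 gives |t| > 3, so 6|t| > 18.
Then |5/t − (5/6)| < 5|t − 6|/18, which is < ε when |t − 6| < (18/5)ε.
Take δ = min(3, (18/5)ε). Then 0 < |t − 6| < δ gives both |t − 6| < 3 and |t − 6| < (18/5)ε, so |5/t − (5/6)| < ε.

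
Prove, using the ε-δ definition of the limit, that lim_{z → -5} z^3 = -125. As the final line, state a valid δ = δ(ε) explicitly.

δ = min(2, ε/109)

Let ε > 0. We seek δ > 0 with 0 < |z + 5| < δ ⇒ |z^3 + 125| < ε.
Factor: z^3 + 125 = (z + 5)(z^2 - 5z + 25), so |z^3 + 125| = |z + 5|·|z^2 - 5z + 25|.
Restrict δ ≤ 2. Then |z + 5| < 2 gives |z| < 7, so by the triangle inequality |z^2 - 5z + 25| ≤ 7^2 + 5·7 + 25 = 109.
Hence |z^3 + 125| ≤ 109|z + 5|, which is < ε once |z + 5| < ε/109.
Take δ = min(2, ε/109). If 0 < |z + 5| < δ then both bounds hold and |z^3 + 125| ≤ 109|z + 5| < 109·(ε/109) = ε.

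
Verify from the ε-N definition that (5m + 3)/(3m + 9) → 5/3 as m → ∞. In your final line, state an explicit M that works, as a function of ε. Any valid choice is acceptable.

M = 4/ε

Let ε > 0 be given. For m ≥ 1, |(5m + 3)/(3m + 9) − (5/3)| = |-36|/(3(3m + 9)) = 36/(3(3m + 9)).
Since 3m + 9 ≥ 3m for m ≥ 1, this is ≤ 36/(3·3m) = 4/m.
So |(5m + 3)/(3m + 9) − (5/3)| < ε whenever m > 4/ε.
Take M = 4/ε. If m > M then |(5m + 3)/(3m + 9) − (5/3)| ≤ 4/m < ε.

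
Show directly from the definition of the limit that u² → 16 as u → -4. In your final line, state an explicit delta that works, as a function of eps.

delta = min(1, eps/9)

Fix eps > 0. We seek delta > 0 with 0 < |u + 4| < delta ⇒ |u² − 16| < eps.
Factor: u² − 16 = (u + 4)(u - 4), so |u² − 16| = |u + 4|·|u - 4|.
Restrict delta ≤ 1. Then |u + 4| < 1 gives |u| < 5, so by the triangle inequality |u - 4| ≤ 5 + 4 = 9.
Hence |u² − 16| ≤ 9|u + 4|, which is < eps once |u + 4| < eps/9.
Take delta = min(1, eps/9). If 0 < |u + 4| < delta then both bounds hold and |u² − 16| ≤ 9|u + 4| < 9·(eps/9) = eps.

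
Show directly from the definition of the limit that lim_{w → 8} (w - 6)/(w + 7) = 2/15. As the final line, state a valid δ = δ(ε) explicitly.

Fix ε > 0. We want δ > 0 with 0 < |w − 8| < δ ⇒ |(w - 6)/(w + 7) − (2/15)| < ε.
Combining over a common denominator, (w - 6)/(w + 7) − (2/15) = [(w - 6)·15 − 2·(w + 7)] / [15·(w + 7)] = 13(w − 8) / (15(w + 7)).
So |(w - 6)/(w + 7) − (2/15)| = 13|w − 8| / (15·|w + 7|).
Restrict δ ≤ 15/2. Then |w − 8| < 15/2 gives |w + 7| = |(w − 8) + 15| ≥ 15 − 15/2 = 15/2.
Hence |(w - 6)/(w + 7) − (2/15)| < 13|w − 8|/(15·(15/2)) = (26/225)|w − 8|, which is < ε once |w − 8| < (225/26)ε.
Take δ = min(15/2, (225/26)ε). Then 0 < |w − 8| < δ forces both bounds, so |(w - 6)/(w + 7) − (2/15)| < ε.

δ = min(15/2, (225/26)ε)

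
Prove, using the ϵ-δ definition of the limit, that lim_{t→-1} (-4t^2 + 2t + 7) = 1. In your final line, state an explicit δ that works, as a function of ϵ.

δ = min(1, ϵ/14)

Let ϵ > 0 be given. We want δ > 0 such that 0 < |t + 1| < δ implies |(-4t^2 + 2t + 7) − 1| < ϵ.
(-4t^2 + 2t + 7) − 1 = -4t^2 + 2t + 6 = (t + 1)(-4t + 6).
So |(-4t^2 + 2t + 7) − 1| = |t + 1|·|-4t + 6|.
Assume first that |t + 1| < 1, so |t| < 2. Then |-4t + 6| ≤ 4·2 + 6 = 14.
Hence |(-4t^2 + 2t + 7) − 1| ≤ 14|t + 1| < ϵ provided |t + 1| < ϵ/14.
Take δ = min(1, ϵ/14). Then 0 < |t + 1| < δ gives both |t + 1| < 1 and |t + 1| < ϵ/14, so |(-4t^2 + 2t + 7) − 1| < ϵ.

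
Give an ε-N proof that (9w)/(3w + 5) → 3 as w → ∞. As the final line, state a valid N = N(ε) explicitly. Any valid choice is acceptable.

N = 5/ε

Fix ε > 0. We seek N > 0 such that w > N implies |(9w)/(3w + 5) − 3| < ε.
(9w)/(3w + 5) − 3 = (3(9w) − 9(3w + 5)) / (3(3w + 5)) = -45/(3(3w + 5)).
For w > 0 we have 3w + 5 > 3w, so |(9w)/(3w + 5) − 3| = 45/(3(3w + 5)) < 45/(3·3w) = 5/w.
Thus |(9w)/(3w + 5) − 3| < ε whenever w > 5/ε.
Take N = 5/ε. If w > N then |(9w)/(3w + 5) − 3| < 5/w < ε.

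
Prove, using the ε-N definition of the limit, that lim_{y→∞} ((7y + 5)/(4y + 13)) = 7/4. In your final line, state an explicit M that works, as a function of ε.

M = (71/16)/ε

Let ε > 0 be given. We seek M > 0 such that y > M implies |(7y + 5)/(4y + 13) − (7/4)| < ε.
(7y + 5)/(4y + 13) − (7/4) = (4(7y + 5) − 7(4y + 13)) / (4(4y + 13)) = -71/(4(4y + 13)).
For y > 0 we have 4y + 13 > 4y, so |(7y + 5)/(4y + 13) − (7/4)| = 71/(4(4y + 13)) < 71/(4·4y) = (71/16)/y.
Thus |(7y + 5)/(4y + 13) − (7/4)| < ε whenever y > (71/16)/ε.
Take M = (71/16)/ε. If y > M then |(7y + 5)/(4y + 13) − (7/4)| < (71/16)/y < ε.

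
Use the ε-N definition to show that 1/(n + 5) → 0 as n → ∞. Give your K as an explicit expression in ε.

K = 1/ε

Suppose ε > 0. For n ≥ 1, |1/(n + 5) − 0| = 1/(n + 5) ≤ 1/n.
We need 1/n < ε, i.e. n > 1/ε.
Take K = 1/ε. If n > K then |1/(n + 5)| ≤ 1/n < ε.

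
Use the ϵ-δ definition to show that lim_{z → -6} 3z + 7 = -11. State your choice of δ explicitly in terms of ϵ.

Let ϵ > 0. We need δ > 0 so that 0 < |z + 6| < δ implies |(3z + 7) + 11| < ϵ.
Since (3z + 7) + 11 = 3(z + 6), we have |(3z + 7) + 11| = 3|z + 6|.
So 3|z + 6| < ϵ exactly when |z + 6| < ϵ/3.
Choosing δ = ϵ/3 gives |(3z + 7) + 11| = 3|z + 6| < ϵ whenever |z + 6| < δ.

δ = ϵ/3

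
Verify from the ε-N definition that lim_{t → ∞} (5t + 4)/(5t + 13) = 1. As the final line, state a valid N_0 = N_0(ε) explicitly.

Let ε > 0. We seek N_0 > 0 such that t > N_0 implies |(5t + 4)/(5t + 13) − 1| < ε.
(5t + 4)/(5t + 13) − 1 = (5(5t + 4) − 5(5t + 13)) / (5(5t + 13)) = -45/(5(5t + 13)).
For t > 0 we have 5t + 13 > 5t, so |(5t + 4)/(5t + 13) − 1| = 45/(5(5t + 13)) < 45/(5·5t) = (9/5)/t.
Thus |(5t + 4)/(5t + 13) − 1| < ε whenever t > (9/5)/ε.
Take N_0 = (9/5)/ε. If t > N_0 then |(5t + 4)/(5t + 13) − 1| < (9/5)/t < ε.

N_0 = (9/5)/ε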